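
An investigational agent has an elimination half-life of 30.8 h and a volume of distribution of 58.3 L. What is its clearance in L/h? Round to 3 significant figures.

1.31 L/h

k = ln 2 / t½ = ln 2 / 30.8 = 0.02250 h⁻¹
CL = k · V = 0.02250 × 58.3 ≈ 1.31 L/h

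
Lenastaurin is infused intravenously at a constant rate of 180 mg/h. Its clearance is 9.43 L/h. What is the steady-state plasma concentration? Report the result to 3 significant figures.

19.1 mg/L

Css = infusion rate / CL = 180 / 9.43 ≈ 19.1 mg/L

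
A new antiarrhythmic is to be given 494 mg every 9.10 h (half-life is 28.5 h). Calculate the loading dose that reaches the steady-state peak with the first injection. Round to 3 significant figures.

k = ln 2 / 28.5 = 0.02432 h⁻¹
Accumulation ratio R = 1 / (1 − e^(−kτ)) = 1 / (1 − e^(−0.02432×9.10)) = 1 / (1 − 0.8015) = 5.037
Loading dose = maintenance dose × R = 494 × 5.037 ≈ 2490 mg

2490 mg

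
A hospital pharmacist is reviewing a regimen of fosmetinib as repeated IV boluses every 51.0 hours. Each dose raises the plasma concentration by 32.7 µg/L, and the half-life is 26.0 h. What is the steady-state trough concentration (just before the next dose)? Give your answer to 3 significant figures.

k = ln 2 / 26.0 = 0.02666 h⁻¹
Fraction remaining after one interval: e^(−kτ) = e^(−0.02666 × 51.0) = 0.2568
R = 1 / (1 − 0.2568) = 1.345
Css,max = 32.7 × 1.345 = 44.00 µg/L
Css,min = Css,max × e^(−kτ) = 44.00 × 0.2568 ≈ 11.3 µg/L

11.3 µg/L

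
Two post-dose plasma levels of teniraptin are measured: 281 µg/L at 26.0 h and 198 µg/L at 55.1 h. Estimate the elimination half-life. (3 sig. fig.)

k = ln(C₁/C₂) / (t₂ − t₁) = ln(281/198) / (55.1 − 26.0)
  = 0.3501 / 29.10 = 0.01203 h⁻¹
t½ = ln 2 / k = ln 2 / 0.01203 ≈ 57.6 hours

57.6 hours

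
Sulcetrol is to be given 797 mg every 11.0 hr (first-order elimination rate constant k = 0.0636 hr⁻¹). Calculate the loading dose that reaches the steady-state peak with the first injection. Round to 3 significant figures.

Accumulation ratio R = 1 / (1 − e^(−kτ)) = 1 / (1 − e^(−0.06360×11.0)) = 1 / (1 − 0.4968) = 1.987
Loading dose = maintenance dose × R = 797 × 1.987 ≈ 1580 mg

1580 mg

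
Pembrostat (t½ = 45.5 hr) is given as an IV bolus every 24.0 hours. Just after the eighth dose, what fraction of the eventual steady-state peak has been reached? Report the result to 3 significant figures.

0.946

k = ln 2 / 45.5 = 0.01523 hr⁻¹
f_n = 1 − e^(−nkτ) = 1 − e^(−8 × 0.01523 × 24.0) = 1 − e^(−2.925) = 1 − 0.05367 ≈ 0.946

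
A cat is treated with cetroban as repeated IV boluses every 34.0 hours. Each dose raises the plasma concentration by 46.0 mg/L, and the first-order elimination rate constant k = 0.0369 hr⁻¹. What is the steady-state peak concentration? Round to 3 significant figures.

64.4 mg/L

Fraction remaining after one interval: e^(−kτ) = e^(−0.03690 × 34.0) = 0.2852
R = 1 / (1 − 0.2852) = 1.399
Css,max = 46.0 × 1.399 ≈ 64.4 mg/L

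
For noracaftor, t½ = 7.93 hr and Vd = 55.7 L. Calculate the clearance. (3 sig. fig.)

k = ln 2 / t½ = ln 2 / 7.93 = 0.08741 hr⁻¹
CL = k · V = 0.08741 × 55.7 ≈ 4.87 L/hr

4.87 L/hr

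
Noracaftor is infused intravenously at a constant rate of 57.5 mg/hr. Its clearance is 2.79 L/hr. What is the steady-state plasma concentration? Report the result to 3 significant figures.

Css = infusion rate / CL = 57.5 / 2.79 ≈ 20.6 µg/mL

20.6 µg/mL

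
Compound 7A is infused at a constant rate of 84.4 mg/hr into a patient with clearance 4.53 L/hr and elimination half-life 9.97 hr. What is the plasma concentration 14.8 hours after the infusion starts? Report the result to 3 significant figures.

Css = rate / CL = 84.4 / 4.53 = 18.63 mg/L
k = ln 2 / 9.97 = 0.06952 hr⁻¹
C(t) = Css (1 − e^(−kt)) = 18.63 × (1 − e^(−1.029)) = 18.63 × 0.6426 ≈ 12.0 mg/L

12.0 mg/L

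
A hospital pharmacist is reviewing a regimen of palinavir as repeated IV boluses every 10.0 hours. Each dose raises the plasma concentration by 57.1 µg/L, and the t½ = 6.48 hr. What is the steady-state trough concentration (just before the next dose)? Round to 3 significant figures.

29.8 µg/L

k = ln 2 / 6.48 = 0.1070 hr⁻¹
Fraction remaining after one interval: e^(−kτ) = e^(−0.1070 × 10.0) = 0.3431
R = 1 / (1 − 0.3431) = 1.522
Css,max = 57.1 × 1.522 = 86.93 µg/L
Css,min = Css,max × e^(−kτ) = 86.93 × 0.3431 ≈ 29.8 µg/L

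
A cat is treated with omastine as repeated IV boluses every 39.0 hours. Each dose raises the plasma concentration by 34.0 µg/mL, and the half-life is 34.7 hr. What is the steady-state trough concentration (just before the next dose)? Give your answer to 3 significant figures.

28.8 µg/mL

k = ln 2 / 34.7 = 0.01998 hr⁻¹
Fraction remaining after one interval: e^(−kτ) = e^(−0.01998 × 39.0) = 0.4588
R = 1 / (1 − 0.4588) = 1.848
Css,max = 34.0 × 1.848 = 62.83 µg/mL
Css,min = Css,max × e^(−kτ) = 62.83 × 0.4588 ≈ 28.8 µg/mL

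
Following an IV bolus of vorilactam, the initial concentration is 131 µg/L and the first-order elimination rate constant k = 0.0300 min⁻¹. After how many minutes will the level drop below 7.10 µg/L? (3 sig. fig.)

C(t) = C₀ e^(−kt)  ⇒  t = ln(C₀/C) / k
t = ln(131/7.10) / 0.03000 = 2.915 / 0.03000 ≈ 97.2 minutes

97.2 minutes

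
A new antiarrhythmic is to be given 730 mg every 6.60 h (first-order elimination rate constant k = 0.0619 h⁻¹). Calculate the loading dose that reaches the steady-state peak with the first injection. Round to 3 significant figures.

Accumulation ratio R = 1 / (1 − e^(−kτ)) = 1 / (1 − e^(−0.06190×6.60)) = 1 / (1 − 0.6646) = 2.982
Loading dose = maintenance dose × R = 730 × 2.982 ≈ 2180 mg

2180 mg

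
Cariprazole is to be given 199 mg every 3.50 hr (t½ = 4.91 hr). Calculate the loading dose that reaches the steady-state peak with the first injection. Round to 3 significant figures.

k = ln 2 / 4.91 = 0.1412 hr⁻¹
Accumulation ratio R = 1 / (1 − e^(−kτ)) = 1 / (1 − e^(−0.1412×3.50)) = 1 / (1 − 0.6101) = 2.565
Loading dose = maintenance dose × R = 199 × 2.565 ≈ 510 mg

510 mg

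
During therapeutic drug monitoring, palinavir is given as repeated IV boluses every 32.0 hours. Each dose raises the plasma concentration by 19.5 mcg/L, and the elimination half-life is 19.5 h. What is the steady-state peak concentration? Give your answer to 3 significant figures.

28.7 mcg/L

k = ln 2 / 19.5 = 0.03555 h⁻¹
Fraction remaining after one interval: e^(−kτ) = e^(−0.03555 × 32.0) = 0.3206
R = 1 / (1 − 0.3206) = 1.472
Css,max = 19.5 × 1.472 ≈ 28.7 mcg/L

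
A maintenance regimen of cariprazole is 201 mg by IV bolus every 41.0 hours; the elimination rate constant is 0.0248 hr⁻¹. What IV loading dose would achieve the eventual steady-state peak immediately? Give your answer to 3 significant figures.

315 mg

Accumulation ratio R = 1 / (1 − e^(−kτ)) = 1 / (1 − e^(−0.02480×41.0)) = 1 / (1 − 0.3618) = 1.567
Loading dose = maintenance dose × R = 201 × 1.567 ≈ 315 mg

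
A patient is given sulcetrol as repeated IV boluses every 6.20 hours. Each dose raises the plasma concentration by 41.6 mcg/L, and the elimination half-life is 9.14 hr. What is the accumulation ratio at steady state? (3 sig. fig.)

2.67

k = ln 2 / 9.14 = 0.07584 hr⁻¹
Fraction remaining after one interval: e^(−kτ) = e^(−0.07584 × 6.20) = 0.6249
R = 1 / (1 − 0.6249) = 1 / 0.3751 ≈ 2.67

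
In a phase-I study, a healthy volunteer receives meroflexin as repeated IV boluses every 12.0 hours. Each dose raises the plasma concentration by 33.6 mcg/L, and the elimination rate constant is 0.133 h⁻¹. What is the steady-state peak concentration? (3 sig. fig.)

42.1 mcg/L

Fraction remaining after one interval: e^(−kτ) = e^(−0.1330 × 12.0) = 0.2027
R = 1 / (1 − 0.2027) = 1.254
Css,max = 33.6 × 1.254 ≈ 42.1 mcg/L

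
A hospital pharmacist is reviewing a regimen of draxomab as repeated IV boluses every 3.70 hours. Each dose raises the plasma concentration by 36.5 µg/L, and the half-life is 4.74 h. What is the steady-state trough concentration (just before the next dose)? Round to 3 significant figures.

50.8 µg/L

k = ln 2 / 4.74 = 0.1462 h⁻¹
Fraction remaining after one interval: e^(−kτ) = e^(−0.1462 × 3.70) = 0.5821
R = 1 / (1 − 0.5821) = 2.393
Css,max = 36.5 × 2.393 = 87.35 µg/L
Css,min = Css,max × e^(−kτ) = 87.35 × 0.5821 ≈ 50.8 µg/L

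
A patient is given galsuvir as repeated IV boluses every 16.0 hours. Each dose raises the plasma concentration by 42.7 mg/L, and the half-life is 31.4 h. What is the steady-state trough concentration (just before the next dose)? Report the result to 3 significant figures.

101 mg/L

k = ln 2 / 31.4 = 0.02207 h⁻¹
Fraction remaining after one interval: e^(−kτ) = e^(−0.02207 × 16.0) = 0.7024
R = 1 / (1 − 0.7024) = 3.361
Css,max = 42.7 × 3.361 = 143.5 mg/L
Css,min = Css,max × e^(−kτ) = 143.5 × 0.7024 ≈ 101 mg/L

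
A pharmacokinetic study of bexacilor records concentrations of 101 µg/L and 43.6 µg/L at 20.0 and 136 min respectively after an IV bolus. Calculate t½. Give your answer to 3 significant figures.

k = ln(C₁/C₂) / (t₂ − t₁) = ln(101/43.6) / (136 − 20.0)
  = 0.8401 / 116.0 = 0.007242 min⁻¹
t½ = ln 2 / k = ln 2 / 0.007242 ≈ 95.7 minutes

95.7 minutes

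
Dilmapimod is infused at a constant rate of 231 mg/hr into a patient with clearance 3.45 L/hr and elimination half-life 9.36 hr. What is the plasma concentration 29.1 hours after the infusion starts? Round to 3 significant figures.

Css = rate / CL = 231 / 3.45 = 66.96 µg/mL
k = ln 2 / 9.36 = 0.07405 hr⁻¹
C(t) = Css (1 − e^(−kt)) = 66.96 × (1 − e^(−2.155)) = 66.96 × 0.8841 ≈ 59.2 µg/mL

59.2 µg/mL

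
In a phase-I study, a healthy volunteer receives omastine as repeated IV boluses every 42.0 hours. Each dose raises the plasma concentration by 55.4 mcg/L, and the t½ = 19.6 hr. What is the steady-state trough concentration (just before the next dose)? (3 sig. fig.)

16.2 mcg/L

k = ln 2 / 19.6 = 0.03536 hr⁻¹
Fraction remaining after one interval: e^(−kτ) = e^(−0.03536 × 42.0) = 0.2264
R = 1 / (1 − 0.2264) = 1.293
Css,max = 55.4 × 1.293 = 71.62 mcg/L
Css,min = Css,max × e^(−kτ) = 71.62 × 0.2264 ≈ 16.2 mcg/L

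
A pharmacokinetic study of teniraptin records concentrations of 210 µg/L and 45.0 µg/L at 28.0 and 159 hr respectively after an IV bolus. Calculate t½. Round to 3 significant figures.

58.9 hours

k = ln(C₁/C₂) / (t₂ − t₁) = ln(210/45.0) / (159 − 28.0)
  = 1.540 / 131.0 = 0.01176 hr⁻¹
t½ = ln 2 / k = ln 2 / 0.01176 ≈ 58.9 hours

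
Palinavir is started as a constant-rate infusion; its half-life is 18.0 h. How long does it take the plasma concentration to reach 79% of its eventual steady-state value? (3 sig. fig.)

k = ln 2 / 18.0 = 0.03851 h⁻¹
f = 1 − e^(−kt)  ⇒  t = −ln(1 − f) / k
t = −ln(1 − 0.79) / 0.03851 = 1.561 / 0.03851 ≈ 40.5 hours

40.5 hours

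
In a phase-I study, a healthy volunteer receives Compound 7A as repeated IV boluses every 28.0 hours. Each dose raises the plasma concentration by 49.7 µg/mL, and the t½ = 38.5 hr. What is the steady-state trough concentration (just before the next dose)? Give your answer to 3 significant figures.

k = ln 2 / 38.5 = 0.01800 hr⁻¹
Fraction remaining after one interval: e^(−kτ) = e^(−0.01800 × 28.0) = 0.6040
R = 1 / (1 − 0.6040) = 2.526
Css,max = 49.7 × 2.526 = 125.5 µg/mL
Css,min = Css,max × e^(−kτ) = 125.5 × 0.6040 ≈ 75.8 µg/mL

75.8 µg/mL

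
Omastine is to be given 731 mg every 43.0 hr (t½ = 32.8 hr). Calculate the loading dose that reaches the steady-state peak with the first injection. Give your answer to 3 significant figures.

1220 mg

k = ln 2 / 32.8 = 0.02113 hr⁻¹
Accumulation ratio R = 1 / (1 − e^(−kτ)) = 1 / (1 − e^(−0.02113×43.0)) = 1 / (1 − 0.4030) = 1.675
Loading dose = maintenance dose × R = 731 × 1.675 ≈ 1220 mg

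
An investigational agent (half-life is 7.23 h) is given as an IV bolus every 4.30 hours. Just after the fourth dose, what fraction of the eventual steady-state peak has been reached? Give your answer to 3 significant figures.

0.808

k = ln 2 / 7.23 = 0.09587 h⁻¹
f_n = 1 − e^(−nkτ) = 1 − e^(−4 × 0.09587 × 4.30) = 1 − e^(−1.649) = 1 − 0.1922 ≈ 0.808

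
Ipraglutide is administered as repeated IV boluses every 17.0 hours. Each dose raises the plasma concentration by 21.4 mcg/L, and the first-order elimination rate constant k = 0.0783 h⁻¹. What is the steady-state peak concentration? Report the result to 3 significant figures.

Fraction remaining after one interval: e^(−kτ) = e^(−0.07830 × 17.0) = 0.2642
R = 1 / (1 − 0.2642) = 1.359
Css,max = 21.4 × 1.359 ≈ 29.1 mcg/L

29.1 mcg/L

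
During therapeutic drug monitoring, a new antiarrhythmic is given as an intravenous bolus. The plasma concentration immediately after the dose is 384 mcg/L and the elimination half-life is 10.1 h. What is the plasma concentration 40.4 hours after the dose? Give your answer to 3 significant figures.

k = ln 2 / 10.1 = 0.06863 h⁻¹
40.4 h is 4.000 half-lives, so C = 384 × (1/2)^4.000 = 384 × 0.06250 ≈ 24.0 mcg/L

24.0 mcg/L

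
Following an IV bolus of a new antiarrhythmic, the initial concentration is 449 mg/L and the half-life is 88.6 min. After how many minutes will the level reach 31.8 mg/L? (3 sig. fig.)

k = ln 2 / 88.6 = 0.007823 min⁻¹
C(t) = C₀ e^(−kt)  ⇒  t = ln(C₀/C) / k
t = ln(449/31.8) / 0.007823 = 2.648 / 0.007823 ≈ 338 minutes

338 minutes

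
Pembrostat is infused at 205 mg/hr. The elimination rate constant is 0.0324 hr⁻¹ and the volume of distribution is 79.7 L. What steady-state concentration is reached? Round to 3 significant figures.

CL = k · V = 0.0324 × 79.7 = 2.582 L/hr
Css = rate / CL = 205 / 2.582 ≈ 79.4 µg/mL

79.4 µg/mL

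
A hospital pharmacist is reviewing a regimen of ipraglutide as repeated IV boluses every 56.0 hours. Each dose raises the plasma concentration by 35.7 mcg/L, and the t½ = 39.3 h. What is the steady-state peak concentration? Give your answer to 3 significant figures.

56.9 mcg/L

k = ln 2 / 39.3 = 0.01764 h⁻¹
Fraction remaining after one interval: e^(−kτ) = e^(−0.01764 × 56.0) = 0.3724
R = 1 / (1 − 0.3724) = 1.593
Css,max = 35.7 × 1.593 ≈ 56.9 mcg/L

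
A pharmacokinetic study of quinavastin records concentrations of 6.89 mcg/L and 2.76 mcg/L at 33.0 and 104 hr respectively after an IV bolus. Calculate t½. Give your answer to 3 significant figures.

53.8 hours

k = ln(C₁/C₂) / (t₂ − t₁) = ln(6.89/2.76) / (104 − 33.0)
  = 0.9148 / 71.00 = 0.01289 hr⁻¹
t½ = ln 2 / k = ln 2 / 0.01289 ≈ 53.8 hours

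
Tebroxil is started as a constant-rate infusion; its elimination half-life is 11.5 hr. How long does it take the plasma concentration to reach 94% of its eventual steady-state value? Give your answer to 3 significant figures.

46.7 hours

k = ln 2 / 11.5 = 0.06027 hr⁻¹
f = 1 − e^(−kt)  ⇒  t = −ln(1 − f) / k
t = −ln(1 − 0.94) / 0.06027 = 2.813 / 0.06027 ≈ 46.7 hours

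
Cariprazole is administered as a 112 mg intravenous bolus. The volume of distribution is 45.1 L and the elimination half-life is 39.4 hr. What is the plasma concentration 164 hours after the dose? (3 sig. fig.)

0.139 mg/L

C₀ = dose / V = 112 / 45.1 = 2.483 mg/L
k = ln 2 / 39.4 = 0.01759 hr⁻¹
C(t) = C₀ e^(−kt) = 2.483 × e^(−0.01759 × 164) = 2.483 × e^(−2.885) = 2.483 × 0.05584 ≈ 0.139 mg/L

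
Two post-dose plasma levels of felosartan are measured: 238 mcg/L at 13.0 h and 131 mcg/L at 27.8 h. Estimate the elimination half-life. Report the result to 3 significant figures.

17.2 hours

k = ln(C₁/C₂) / (t₂ − t₁) = ln(238/131) / (27.8 − 13.0)
  = 0.5971 / 14.80 = 0.04034 h⁻¹
t½ = ln 2 / k = ln 2 / 0.04034 ≈ 17.2 hours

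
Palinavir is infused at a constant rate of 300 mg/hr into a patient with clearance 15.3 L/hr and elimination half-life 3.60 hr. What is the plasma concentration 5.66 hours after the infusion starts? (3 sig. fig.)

Css = rate / CL = 300 / 15.3 = 19.61 µg/mL
k = ln 2 / 3.60 = 0.1925 hr⁻¹
C(t) = Css (1 − e^(−kt)) = 19.61 × (1 − e^(−1.090)) = 19.61 × 0.6637 ≈ 13.0 µg/mL

13.0 µg/mL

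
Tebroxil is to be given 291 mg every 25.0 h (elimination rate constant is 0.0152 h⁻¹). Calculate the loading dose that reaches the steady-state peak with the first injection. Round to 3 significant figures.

Accumulation ratio R = 1 / (1 − e^(−kτ)) = 1 / (1 − e^(−0.01520×25.0)) = 1 / (1 − 0.6839) = 3.163
Loading dose = maintenance dose × R = 291 × 3.163 ≈ 920 mg

920 mg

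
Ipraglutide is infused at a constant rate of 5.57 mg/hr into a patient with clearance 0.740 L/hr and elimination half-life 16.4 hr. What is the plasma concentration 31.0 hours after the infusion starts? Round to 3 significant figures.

5.50 µg/mL

Css = rate / CL = 5.57 / 0.740 = 7.527 µg/mL
k = ln 2 / 16.4 = 0.04227 hr⁻¹
C(t) = Css (1 − e^(−kt)) = 7.527 × (1 − e^(−1.310)) = 7.527 × 0.7302 ≈ 5.50 µg/mL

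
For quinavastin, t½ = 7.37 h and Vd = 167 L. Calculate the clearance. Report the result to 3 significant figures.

k = ln 2 / t½ = ln 2 / 7.37 = 0.09405 h⁻¹
CL = k · V = 0.09405 × 167 ≈ 15.7 L/h

15.7 L/h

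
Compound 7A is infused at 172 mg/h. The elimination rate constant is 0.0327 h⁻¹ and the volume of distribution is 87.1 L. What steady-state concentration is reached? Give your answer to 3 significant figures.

60.4 µg/mL

CL = k · V = 0.0327 × 87.1 = 2.848 L/h
Css = rate / CL = 172 / 2.848 ≈ 60.4 µg/mL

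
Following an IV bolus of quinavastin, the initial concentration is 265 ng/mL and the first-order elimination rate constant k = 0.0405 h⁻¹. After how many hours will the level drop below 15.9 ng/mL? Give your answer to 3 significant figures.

C(t) = C₀ e^(−kt)  ⇒  t = ln(C₀/C) / k
t = ln(265/15.9) / 0.04050 = 2.813 / 0.04050 ≈ 69.5 hours

69.5 hours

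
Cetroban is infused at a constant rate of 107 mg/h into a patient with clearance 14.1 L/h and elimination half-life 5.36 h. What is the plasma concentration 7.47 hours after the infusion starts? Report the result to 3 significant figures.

4.70 mg/L

Css = rate / CL = 107 / 14.1 = 7.589 mg/L
k = ln 2 / 5.36 = 0.1293 h⁻¹
C(t) = Css (1 − e^(−kt)) = 7.589 × (1 − e^(−0.9660)) = 7.589 × 0.6194 ≈ 4.70 mg/L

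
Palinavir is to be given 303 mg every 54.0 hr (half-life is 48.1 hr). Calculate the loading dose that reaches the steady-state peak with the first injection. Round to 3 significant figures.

k = ln 2 / 48.1 = 0.01441 hr⁻¹
Accumulation ratio R = 1 / (1 − e^(−kτ)) = 1 / (1 − e^(−0.01441×54.0)) = 1 / (1 − 0.4592) = 1.849
Loading dose = maintenance dose × R = 303 × 1.849 ≈ 560 mg

560 mg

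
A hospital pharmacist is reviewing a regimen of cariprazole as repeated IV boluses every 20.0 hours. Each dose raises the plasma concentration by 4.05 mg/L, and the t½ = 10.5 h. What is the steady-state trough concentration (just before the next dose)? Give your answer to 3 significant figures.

1.48 mg/L

k = ln 2 / 10.5 = 0.06601 h⁻¹
Fraction remaining after one interval: e^(−kτ) = e^(−0.06601 × 20.0) = 0.2671
R = 1 / (1 − 0.2671) = 1.364
Css,max = 4.05 × 1.364 = 5.526 mg/L
Css,min = Css,max × e^(−kτ) = 5.526 × 0.2671 ≈ 1.48 mg/L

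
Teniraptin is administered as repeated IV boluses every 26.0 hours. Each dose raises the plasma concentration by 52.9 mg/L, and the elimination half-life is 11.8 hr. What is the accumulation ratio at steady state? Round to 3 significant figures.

k = ln 2 / 11.8 = 0.05874 hr⁻¹
Fraction remaining after one interval: e^(−kτ) = e^(−0.05874 × 26.0) = 0.2171
R = 1 / (1 − 0.2171) = 1 / 0.7829 ≈ 1.28

1.28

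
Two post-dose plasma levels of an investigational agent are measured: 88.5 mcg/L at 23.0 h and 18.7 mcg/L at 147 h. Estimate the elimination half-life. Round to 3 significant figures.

k = ln(C₁/C₂) / (t₂ − t₁) = ln(88.5/18.7) / (147 − 23.0)
  = 1.554 / 124.0 = 0.01254 h⁻¹
t½ = ln 2 / k = ln 2 / 0.01254 ≈ 55.3 hours

55.3 hours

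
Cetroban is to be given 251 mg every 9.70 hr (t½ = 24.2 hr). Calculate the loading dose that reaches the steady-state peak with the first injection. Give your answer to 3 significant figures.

1030 mg

k = ln 2 / 24.2 = 0.02864 hr⁻¹
Accumulation ratio R = 1 / (1 − e^(−kτ)) = 1 / (1 − e^(−0.02864×9.70)) = 1 / (1 − 0.7574) = 4.122
Loading dose = maintenance dose × R = 251 × 4.122 ≈ 1030 mg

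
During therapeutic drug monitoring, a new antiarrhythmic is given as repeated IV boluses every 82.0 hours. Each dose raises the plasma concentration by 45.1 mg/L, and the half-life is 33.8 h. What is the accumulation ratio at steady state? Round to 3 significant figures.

1.23

k = ln 2 / 33.8 = 0.02051 h⁻¹
Fraction remaining after one interval: e^(−kτ) = e^(−0.02051 × 82.0) = 0.1861
R = 1 / (1 − 0.1861) = 1 / 0.8139 ≈ 1.23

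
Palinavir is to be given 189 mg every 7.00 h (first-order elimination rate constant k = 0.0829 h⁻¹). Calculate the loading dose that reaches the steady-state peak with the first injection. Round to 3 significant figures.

429 mg

Accumulation ratio R = 1 / (1 − e^(−kτ)) = 1 / (1 − e^(−0.08290×7.00)) = 1 / (1 − 0.5597) = 2.271
Loading dose = maintenance dose × R = 189 × 2.271 ≈ 429 mg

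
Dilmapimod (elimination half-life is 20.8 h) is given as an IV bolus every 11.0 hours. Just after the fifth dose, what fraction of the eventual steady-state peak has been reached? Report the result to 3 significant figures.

0.840

k = ln 2 / 20.8 = 0.03332 h⁻¹
f_n = 1 − e^(−nkτ) = 1 − e^(−5 × 0.03332 × 11.0) = 1 − e^(−1.833) = 1 − 0.1600 ≈ 0.840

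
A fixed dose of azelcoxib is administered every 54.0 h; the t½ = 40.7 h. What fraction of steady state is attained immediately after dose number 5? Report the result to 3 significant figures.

0.990

k = ln 2 / 40.7 = 0.01703 h⁻¹
f_n = 1 − e^(−nkτ) = 1 − e^(−5 × 0.01703 × 54.0) = 1 − e^(−4.598) = 1 − 0.01007 ≈ 0.990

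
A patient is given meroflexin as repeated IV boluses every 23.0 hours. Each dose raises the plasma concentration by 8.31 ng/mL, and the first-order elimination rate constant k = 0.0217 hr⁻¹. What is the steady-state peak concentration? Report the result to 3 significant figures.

Fraction remaining after one interval: e^(−kτ) = e^(−0.02170 × 23.0) = 0.6071
R = 1 / (1 − 0.6071) = 2.545
Css,max = 8.31 × 2.545 ≈ 21.1 ng/mL

21.1 ng/mL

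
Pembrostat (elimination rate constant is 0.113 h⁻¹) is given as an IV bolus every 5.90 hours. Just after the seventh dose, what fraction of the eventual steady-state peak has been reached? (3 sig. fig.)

0.991

f_n = 1 − e^(−nkτ) = 1 − e^(−7 × 0.1130 × 5.90) = 1 − e^(−4.667) = 1 − 0.009401 ≈ 0.991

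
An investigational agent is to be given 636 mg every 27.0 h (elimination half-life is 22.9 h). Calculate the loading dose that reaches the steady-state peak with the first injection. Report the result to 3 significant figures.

1140 mg

k = ln 2 / 22.9 = 0.03027 h⁻¹
Accumulation ratio R = 1 / (1 − e^(−kτ)) = 1 / (1 − e^(−0.03027×27.0)) = 1 / (1 − 0.4416) = 1.791
Loading dose = maintenance dose × R = 636 × 1.791 ≈ 1140 mg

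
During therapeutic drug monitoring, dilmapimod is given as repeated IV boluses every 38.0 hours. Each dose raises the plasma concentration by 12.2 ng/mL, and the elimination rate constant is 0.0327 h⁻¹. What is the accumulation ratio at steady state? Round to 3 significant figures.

Fraction remaining after one interval: e^(−kτ) = e^(−0.03270 × 38.0) = 0.2886
R = 1 / (1 − 0.2886) = 1 / 0.7114 ≈ 1.41

1.41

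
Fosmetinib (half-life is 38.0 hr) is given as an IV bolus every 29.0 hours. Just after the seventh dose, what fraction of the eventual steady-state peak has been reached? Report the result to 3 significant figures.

k = ln 2 / 38.0 = 0.01824 hr⁻¹
f_n = 1 − e^(−nkτ) = 1 − e^(−7 × 0.01824 × 29.0) = 1 − e^(−3.703) = 1 − 0.02465 ≈ 0.975

0.975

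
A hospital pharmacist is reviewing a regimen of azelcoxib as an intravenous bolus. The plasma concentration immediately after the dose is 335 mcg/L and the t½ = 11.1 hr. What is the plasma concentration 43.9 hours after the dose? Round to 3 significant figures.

k = ln 2 / 11.1 = 0.06245 hr⁻¹
C(t) = C₀ e^(−kt) = 335 × e^(−0.06245 × 43.9) = 335 × e^(−2.741) = 335 × 0.06448 ≈ 21.6 mcg/L

21.6 mcg/L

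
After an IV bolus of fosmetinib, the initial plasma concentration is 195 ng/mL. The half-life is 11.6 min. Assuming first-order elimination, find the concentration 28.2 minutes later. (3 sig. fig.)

36.2 ng/mL

k = ln 2 / 11.6 = 0.05975 min⁻¹
28.2 min is 2.431 half-lives, so C = 195 × (1/2)^2.431 = 195 × 0.1854 ≈ 36.2 ng/mL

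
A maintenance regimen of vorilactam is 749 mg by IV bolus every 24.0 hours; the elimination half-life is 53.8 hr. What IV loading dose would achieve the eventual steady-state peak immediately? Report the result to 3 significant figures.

2820 mg

k = ln 2 / 53.8 = 0.01288 hr⁻¹
Accumulation ratio R = 1 / (1 − e^(−kτ)) = 1 / (1 − e^(−0.01288×24.0)) = 1 / (1 − 0.7340) = 3.760
Loading dose = maintenance dose × R = 749 × 3.760 ≈ 2820 mg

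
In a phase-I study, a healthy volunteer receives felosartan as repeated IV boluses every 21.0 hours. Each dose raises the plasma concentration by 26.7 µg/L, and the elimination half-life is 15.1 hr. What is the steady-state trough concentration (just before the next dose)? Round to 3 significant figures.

16.5 µg/L

k = ln 2 / 15.1 = 0.04590 hr⁻¹
Fraction remaining after one interval: e^(−kτ) = e^(−0.04590 × 21.0) = 0.3814
R = 1 / (1 − 0.3814) = 1.616
Css,max = 26.7 × 1.616 = 43.16 µg/L
Css,min = Css,max × e^(−kτ) = 43.16 × 0.3814 ≈ 16.5 µg/L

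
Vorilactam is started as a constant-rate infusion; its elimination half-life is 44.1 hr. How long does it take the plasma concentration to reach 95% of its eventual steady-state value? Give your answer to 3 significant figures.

191 hours

k = ln 2 / 44.1 = 0.01572 hr⁻¹
f = 1 − e^(−kt)  ⇒  t = −ln(1 − f) / k
t = −ln(1 − 0.95) / 0.01572 = 2.996 / 0.01572 ≈ 191 hours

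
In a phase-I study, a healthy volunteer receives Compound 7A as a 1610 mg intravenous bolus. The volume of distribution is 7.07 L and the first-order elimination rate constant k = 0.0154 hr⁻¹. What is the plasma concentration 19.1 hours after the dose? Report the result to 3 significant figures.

C₀ = dose / V = 1610 / 7.07 = 227.7 mg/L
C(t) = C₀ e^(−kt) = 227.7 × e^(−0.01540 × 19.1) = 227.7 × e^(−0.2941) = 227.7 × 0.7452 ≈ 170 mg/L

170 mg/L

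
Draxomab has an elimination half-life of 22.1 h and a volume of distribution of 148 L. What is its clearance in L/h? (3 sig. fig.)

4.64 L/h

k = ln 2 / t½ = ln 2 / 22.1 = 0.03136 h⁻¹
CL = k · V = 0.03136 × 148 ≈ 4.64 L/h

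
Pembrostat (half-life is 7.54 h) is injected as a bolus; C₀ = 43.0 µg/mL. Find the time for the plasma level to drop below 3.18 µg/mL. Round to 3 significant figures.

28.3 hours

k = ln 2 / 7.54 = 0.09193 h⁻¹
C(t) = C₀ e^(−kt)  ⇒  t = ln(C₀/C) / k
t = ln(43.0/3.18) / 0.09193 = 2.604 / 0.09193 ≈ 28.3 hours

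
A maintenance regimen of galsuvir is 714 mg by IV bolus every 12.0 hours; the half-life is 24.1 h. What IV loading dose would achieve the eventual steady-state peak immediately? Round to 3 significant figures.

2450 mg

k = ln 2 / 24.1 = 0.02876 h⁻¹
Accumulation ratio R = 1 / (1 − e^(−kτ)) = 1 / (1 − e^(−0.02876×12.0)) = 1 / (1 − 0.7081) = 3.426
Loading dose = maintenance dose × R = 714 × 3.426 ≈ 2450 mg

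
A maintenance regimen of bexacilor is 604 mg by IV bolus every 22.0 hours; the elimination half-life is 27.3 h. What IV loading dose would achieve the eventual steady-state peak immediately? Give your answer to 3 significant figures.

k = ln 2 / 27.3 = 0.02539 h⁻¹
Accumulation ratio R = 1 / (1 − e^(−kτ)) = 1 / (1 − e^(−0.02539×22.0)) = 1 / (1 − 0.5720) = 2.337
Loading dose = maintenance dose × R = 604 × 2.337 ≈ 1410 mg

1410 mg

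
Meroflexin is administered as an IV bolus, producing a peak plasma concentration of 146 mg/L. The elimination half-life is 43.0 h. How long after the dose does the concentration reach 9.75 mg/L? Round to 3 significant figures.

k = ln 2 / 43.0 = 0.01612 h⁻¹
C(t) = C₀ e^(−kt)  ⇒  t = ln(C₀/C) / k
t = ln(146/9.75) / 0.01612 = 2.706 / 0.01612 ≈ 168 hours

168 hours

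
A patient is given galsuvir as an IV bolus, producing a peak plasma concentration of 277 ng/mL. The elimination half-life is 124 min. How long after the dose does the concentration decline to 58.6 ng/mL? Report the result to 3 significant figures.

k = ln 2 / 124 = 0.005590 min⁻¹
C(t) = C₀ e^(−kt)  ⇒  t = ln(C₀/C) / k
t = ln(277/58.6) / 0.005590 = 1.553 / 0.005590 ≈ 278 minutes

278 minutes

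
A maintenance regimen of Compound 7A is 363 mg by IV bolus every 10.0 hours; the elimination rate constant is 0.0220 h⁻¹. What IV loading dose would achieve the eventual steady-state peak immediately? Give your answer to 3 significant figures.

Accumulation ratio R = 1 / (1 − e^(−kτ)) = 1 / (1 − e^(−0.02200×10.0)) = 1 / (1 − 0.8025) = 5.064
Loading dose = maintenance dose × R = 363 × 5.064 ≈ 1840 mg

1840 mg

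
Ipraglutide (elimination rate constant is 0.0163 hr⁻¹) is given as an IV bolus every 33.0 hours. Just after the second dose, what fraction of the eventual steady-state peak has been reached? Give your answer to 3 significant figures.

f_n = 1 − e^(−nkτ) = 1 − e^(−2 × 0.01630 × 33.0) = 1 − e^(−1.076) = 1 − 0.3410 ≈ 0.659

0.659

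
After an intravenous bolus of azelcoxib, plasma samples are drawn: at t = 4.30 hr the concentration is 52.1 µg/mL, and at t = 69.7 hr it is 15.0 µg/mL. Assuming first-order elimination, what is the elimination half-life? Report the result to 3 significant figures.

36.4 hours

k = ln(C₁/C₂) / (t₂ − t₁) = ln(52.1/15.0) / (69.7 − 4.30)
  = 1.245 / 65.40 = 0.01904 hr⁻¹
t½ = ln 2 / k = ln 2 / 0.01904 ≈ 36.4 hours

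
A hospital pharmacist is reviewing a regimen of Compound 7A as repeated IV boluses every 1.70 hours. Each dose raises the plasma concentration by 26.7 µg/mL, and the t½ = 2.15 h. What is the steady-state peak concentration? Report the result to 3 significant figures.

63.3 µg/mL

k = ln 2 / 2.15 = 0.3224 h⁻¹
Fraction remaining after one interval: e^(−kτ) = e^(−0.3224 × 1.70) = 0.5781
R = 1 / (1 − 0.5781) = 2.370
Css,max = 26.7 × 2.370 ≈ 63.3 µg/mL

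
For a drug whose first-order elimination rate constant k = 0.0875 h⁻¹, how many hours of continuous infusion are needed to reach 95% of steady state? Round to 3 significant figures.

34.2 hours

f = 1 − e^(−kt)  ⇒  t = −ln(1 − f) / k
t = −ln(1 − 0.95) / 0.08750 = 2.996 / 0.08750 ≈ 34.2 hours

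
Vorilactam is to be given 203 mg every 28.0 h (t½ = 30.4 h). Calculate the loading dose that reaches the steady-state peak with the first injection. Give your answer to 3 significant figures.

k = ln 2 / 30.4 = 0.02280 h⁻¹
Accumulation ratio R = 1 / (1 − e^(−kτ)) = 1 / (1 − e^(−0.02280×28.0)) = 1 / (1 − 0.5281) = 2.119
Loading dose = maintenance dose × R = 203 × 2.119 ≈ 430 mg

430 mg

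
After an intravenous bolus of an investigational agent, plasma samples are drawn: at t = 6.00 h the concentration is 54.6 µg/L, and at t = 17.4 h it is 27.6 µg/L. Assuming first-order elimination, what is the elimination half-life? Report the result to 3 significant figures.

k = ln(C₁/C₂) / (t₂ − t₁) = ln(54.6/27.6) / (17.4 − 6.00)
  = 0.6822 / 11.40 = 0.05984 h⁻¹
t½ = ln 2 / k = ln 2 / 0.05984 ≈ 11.6 hours

11.6 hours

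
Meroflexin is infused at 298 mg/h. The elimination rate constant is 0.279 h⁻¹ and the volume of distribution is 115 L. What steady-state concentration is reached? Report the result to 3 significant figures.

CL = k · V = 0.279 × 115 = 32.09 L/h
Css = rate / CL = 298 / 32.09 ≈ 9.29 mg/L

9.29 mg/L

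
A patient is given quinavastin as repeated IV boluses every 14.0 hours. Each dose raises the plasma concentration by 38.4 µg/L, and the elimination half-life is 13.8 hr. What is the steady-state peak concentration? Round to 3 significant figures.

k = ln 2 / 13.8 = 0.05023 hr⁻¹
Fraction remaining after one interval: e^(−kτ) = e^(−0.05023 × 14.0) = 0.4950
R = 1 / (1 − 0.4950) = 1.980
Css,max = 38.4 × 1.980 ≈ 76.0 µg/L

76.0 µg/L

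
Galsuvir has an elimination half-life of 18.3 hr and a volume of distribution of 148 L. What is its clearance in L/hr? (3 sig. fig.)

5.61 L/hr

k = ln 2 / t½ = ln 2 / 18.3 = 0.03788 hr⁻¹
CL = k · V = 0.03788 × 148 ≈ 5.61 L/hr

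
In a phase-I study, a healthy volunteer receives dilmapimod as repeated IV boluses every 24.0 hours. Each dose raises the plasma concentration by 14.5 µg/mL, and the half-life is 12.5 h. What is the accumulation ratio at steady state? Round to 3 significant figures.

k = ln 2 / 12.5 = 0.05545 h⁻¹
Fraction remaining after one interval: e^(−kτ) = e^(−0.05545 × 24.0) = 0.2643
R = 1 / (1 − 0.2643) = 1 / 0.7357 ≈ 1.36

1.36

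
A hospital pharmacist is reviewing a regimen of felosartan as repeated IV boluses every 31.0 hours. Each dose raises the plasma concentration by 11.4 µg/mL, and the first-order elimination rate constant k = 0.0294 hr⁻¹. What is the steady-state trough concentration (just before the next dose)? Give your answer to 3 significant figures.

7.66 µg/mL

Fraction remaining after one interval: e^(−kτ) = e^(−0.02940 × 31.0) = 0.4020
R = 1 / (1 − 0.4020) = 1.672
Css,max = 11.4 × 1.672 = 19.06 µg/mL
Css,min = Css,max × e^(−kτ) = 19.06 × 0.4020 ≈ 7.66 µg/mL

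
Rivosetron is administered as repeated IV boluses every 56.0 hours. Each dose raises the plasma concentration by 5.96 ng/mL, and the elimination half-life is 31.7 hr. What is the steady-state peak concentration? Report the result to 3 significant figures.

k = ln 2 / 31.7 = 0.02187 hr⁻¹
Fraction remaining after one interval: e^(−kτ) = e^(−0.02187 × 56.0) = 0.2939
R = 1 / (1 − 0.2939) = 1.416
Css,max = 5.96 × 1.416 ≈ 8.44 ng/mL

8.44 ng/mL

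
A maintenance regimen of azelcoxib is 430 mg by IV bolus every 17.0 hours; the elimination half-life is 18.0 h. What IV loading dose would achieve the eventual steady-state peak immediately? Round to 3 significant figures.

895 mg

k = ln 2 / 18.0 = 0.03851 h⁻¹
Accumulation ratio R = 1 / (1 − e^(−kτ)) = 1 / (1 − e^(−0.03851×17.0)) = 1 / (1 − 0.5196) = 2.082
Loading dose = maintenance dose × R = 430 × 2.082 ≈ 895 mg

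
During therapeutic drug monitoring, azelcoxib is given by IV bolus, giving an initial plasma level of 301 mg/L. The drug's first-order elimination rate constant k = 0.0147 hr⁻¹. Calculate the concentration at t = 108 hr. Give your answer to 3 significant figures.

61.5 mg/L

C(t) = C₀ e^(−kt) = 301 × e^(−0.01470 × 108) = 301 × e^(−1.588) = 301 × 0.2044 ≈ 61.5 mg/L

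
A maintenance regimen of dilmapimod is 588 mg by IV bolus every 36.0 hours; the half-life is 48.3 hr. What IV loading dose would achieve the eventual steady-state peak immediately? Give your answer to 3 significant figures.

1460 mg

k = ln 2 / 48.3 = 0.01435 hr⁻¹
Accumulation ratio R = 1 / (1 − e^(−kτ)) = 1 / (1 − e^(−0.01435×36.0)) = 1 / (1 − 0.5965) = 2.478
Loading dose = maintenance dose × R = 588 × 2.478 ≈ 1460 mg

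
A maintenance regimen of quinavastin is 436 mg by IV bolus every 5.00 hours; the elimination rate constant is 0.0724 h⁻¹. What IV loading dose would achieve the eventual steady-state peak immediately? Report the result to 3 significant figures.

1440 mg

Accumulation ratio R = 1 / (1 − e^(−kτ)) = 1 / (1 − e^(−0.07240×5.00)) = 1 / (1 − 0.6963) = 3.293
Loading dose = maintenance dose × R = 436 × 3.293 ≈ 1440 mg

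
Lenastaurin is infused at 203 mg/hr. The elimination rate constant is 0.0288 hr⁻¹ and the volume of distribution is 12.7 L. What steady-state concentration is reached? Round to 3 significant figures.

CL = k · V = 0.0288 × 12.7 = 0.3658 L/hr
Css = rate / CL = 203 / 0.3658 ≈ 555 mg/L

555 mg/L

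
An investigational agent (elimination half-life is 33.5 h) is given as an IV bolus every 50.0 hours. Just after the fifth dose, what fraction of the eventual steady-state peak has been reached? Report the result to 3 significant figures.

k = ln 2 / 33.5 = 0.02069 h⁻¹
f_n = 1 − e^(−nkτ) = 1 − e^(−5 × 0.02069 × 50.0) = 1 − e^(−5.173) = 1 − 0.005669 ≈ 0.994

0.994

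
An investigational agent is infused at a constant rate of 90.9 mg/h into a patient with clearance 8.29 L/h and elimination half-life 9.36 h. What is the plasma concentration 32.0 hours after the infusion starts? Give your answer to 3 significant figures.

Css = rate / CL = 90.9 / 8.29 = 10.97 mg/L
k = ln 2 / 9.36 = 0.07405 h⁻¹
C(t) = Css (1 − e^(−kt)) = 10.97 × (1 − e^(−2.370)) = 10.97 × 0.9065 ≈ 9.94 mg/L

9.94 mg/L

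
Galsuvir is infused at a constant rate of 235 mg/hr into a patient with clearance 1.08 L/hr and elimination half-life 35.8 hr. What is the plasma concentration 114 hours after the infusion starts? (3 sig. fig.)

194 µg/mL

Css = rate / CL = 235 / 1.08 = 217.6 µg/mL
k = ln 2 / 35.8 = 0.01936 hr⁻¹
C(t) = Css (1 − e^(−kt)) = 217.6 × (1 − e^(−2.207)) = 217.6 × 0.8900 ≈ 194 µg/mL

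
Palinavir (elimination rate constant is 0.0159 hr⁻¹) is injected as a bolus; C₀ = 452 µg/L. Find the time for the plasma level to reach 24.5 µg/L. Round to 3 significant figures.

C(t) = C₀ e^(−kt)  ⇒  t = ln(C₀/C) / k
t = ln(452/24.5) / 0.01590 = 2.915 / 0.01590 ≈ 183 hours

183 hours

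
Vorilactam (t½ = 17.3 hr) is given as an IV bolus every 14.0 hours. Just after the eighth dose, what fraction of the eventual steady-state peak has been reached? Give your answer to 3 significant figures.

0.989

k = ln 2 / 17.3 = 0.04007 hr⁻¹
f_n = 1 − e^(−nkτ) = 1 − e^(−8 × 0.04007 × 14.0) = 1 − e^(−4.487) = 1 − 0.01125 ≈ 0.989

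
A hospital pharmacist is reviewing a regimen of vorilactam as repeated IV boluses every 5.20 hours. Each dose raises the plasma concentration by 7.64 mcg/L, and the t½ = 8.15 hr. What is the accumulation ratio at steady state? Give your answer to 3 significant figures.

k = ln 2 / 8.15 = 0.08505 hr⁻¹
Fraction remaining after one interval: e^(−kτ) = e^(−0.08505 × 5.20) = 0.6426
R = 1 / (1 − 0.6426) = 1 / 0.3574 ≈ 2.80

2.80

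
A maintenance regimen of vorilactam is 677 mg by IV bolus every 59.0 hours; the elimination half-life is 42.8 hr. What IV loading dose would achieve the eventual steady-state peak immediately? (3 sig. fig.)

k = ln 2 / 42.8 = 0.01620 hr⁻¹
Accumulation ratio R = 1 / (1 − e^(−kτ)) = 1 / (1 − e^(−0.01620×59.0)) = 1 / (1 − 0.3846) = 1.625
Loading dose = maintenance dose × R = 677 × 1.625 ≈ 1100 mg

1100 mg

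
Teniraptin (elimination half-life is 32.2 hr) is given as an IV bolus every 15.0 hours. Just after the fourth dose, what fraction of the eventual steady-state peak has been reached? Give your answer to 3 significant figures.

k = ln 2 / 32.2 = 0.02153 hr⁻¹
f_n = 1 − e^(−nkτ) = 1 − e^(−4 × 0.02153 × 15.0) = 1 − e^(−1.292) = 1 − 0.2748 ≈ 0.725

0.725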